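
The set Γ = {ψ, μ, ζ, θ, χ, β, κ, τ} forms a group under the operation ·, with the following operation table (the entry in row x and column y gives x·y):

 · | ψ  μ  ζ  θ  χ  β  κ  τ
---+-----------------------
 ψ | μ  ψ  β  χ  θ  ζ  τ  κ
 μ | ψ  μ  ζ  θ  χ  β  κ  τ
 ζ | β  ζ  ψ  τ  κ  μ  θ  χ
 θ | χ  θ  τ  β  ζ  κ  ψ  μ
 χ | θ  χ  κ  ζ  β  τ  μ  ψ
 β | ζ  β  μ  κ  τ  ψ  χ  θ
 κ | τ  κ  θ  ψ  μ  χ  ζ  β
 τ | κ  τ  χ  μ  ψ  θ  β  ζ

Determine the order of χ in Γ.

The identity element is μ (its row matches the header).
χ^1 = χ
χ^2 = χ·χ = β
χ^3 = β·χ = τ
χ^4 = τ·χ = ψ
χ^5 = ψ·χ = θ
χ^6 = θ·χ = ζ
χ^7 = ζ·χ = κ
χ^8 = κ·χ = μ
The first power of χ equal to the identity is χ^8, so ord(χ) = 8.

8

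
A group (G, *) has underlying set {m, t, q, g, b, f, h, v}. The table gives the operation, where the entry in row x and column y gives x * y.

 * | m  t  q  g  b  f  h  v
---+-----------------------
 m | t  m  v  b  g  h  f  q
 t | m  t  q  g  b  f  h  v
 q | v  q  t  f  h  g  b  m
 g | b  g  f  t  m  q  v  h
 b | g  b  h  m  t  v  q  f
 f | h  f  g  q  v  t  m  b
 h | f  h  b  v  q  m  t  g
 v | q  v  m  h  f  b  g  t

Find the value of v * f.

b

Read row v, column f: v * f = b.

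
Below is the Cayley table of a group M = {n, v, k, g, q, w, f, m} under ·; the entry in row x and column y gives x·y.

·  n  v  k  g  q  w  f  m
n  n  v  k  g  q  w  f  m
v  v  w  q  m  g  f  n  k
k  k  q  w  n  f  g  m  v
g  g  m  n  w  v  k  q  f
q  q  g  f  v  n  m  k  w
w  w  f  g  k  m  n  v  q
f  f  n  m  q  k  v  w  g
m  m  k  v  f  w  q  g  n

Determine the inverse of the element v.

First locate the identity: row n matches the header, so n is the identity.
Scan row v for n: v·f = n. Hence v^(-1) = f.
(Structurally, M here is isomorphic to Z_2 x Z_4.)

f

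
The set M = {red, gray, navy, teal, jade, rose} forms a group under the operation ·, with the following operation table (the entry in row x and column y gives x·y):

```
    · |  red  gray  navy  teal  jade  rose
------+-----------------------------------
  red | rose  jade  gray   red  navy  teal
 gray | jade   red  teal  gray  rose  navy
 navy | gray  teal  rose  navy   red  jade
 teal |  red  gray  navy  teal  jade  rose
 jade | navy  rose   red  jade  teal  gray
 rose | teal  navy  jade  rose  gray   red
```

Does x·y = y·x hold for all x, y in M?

Yes

Check whether the table is symmetric across its main diagonal.
Every entry (row x, col y) equals the entry (row y, col x), so M is abelian.
(In fact M ≅ the cyclic group Z_6.)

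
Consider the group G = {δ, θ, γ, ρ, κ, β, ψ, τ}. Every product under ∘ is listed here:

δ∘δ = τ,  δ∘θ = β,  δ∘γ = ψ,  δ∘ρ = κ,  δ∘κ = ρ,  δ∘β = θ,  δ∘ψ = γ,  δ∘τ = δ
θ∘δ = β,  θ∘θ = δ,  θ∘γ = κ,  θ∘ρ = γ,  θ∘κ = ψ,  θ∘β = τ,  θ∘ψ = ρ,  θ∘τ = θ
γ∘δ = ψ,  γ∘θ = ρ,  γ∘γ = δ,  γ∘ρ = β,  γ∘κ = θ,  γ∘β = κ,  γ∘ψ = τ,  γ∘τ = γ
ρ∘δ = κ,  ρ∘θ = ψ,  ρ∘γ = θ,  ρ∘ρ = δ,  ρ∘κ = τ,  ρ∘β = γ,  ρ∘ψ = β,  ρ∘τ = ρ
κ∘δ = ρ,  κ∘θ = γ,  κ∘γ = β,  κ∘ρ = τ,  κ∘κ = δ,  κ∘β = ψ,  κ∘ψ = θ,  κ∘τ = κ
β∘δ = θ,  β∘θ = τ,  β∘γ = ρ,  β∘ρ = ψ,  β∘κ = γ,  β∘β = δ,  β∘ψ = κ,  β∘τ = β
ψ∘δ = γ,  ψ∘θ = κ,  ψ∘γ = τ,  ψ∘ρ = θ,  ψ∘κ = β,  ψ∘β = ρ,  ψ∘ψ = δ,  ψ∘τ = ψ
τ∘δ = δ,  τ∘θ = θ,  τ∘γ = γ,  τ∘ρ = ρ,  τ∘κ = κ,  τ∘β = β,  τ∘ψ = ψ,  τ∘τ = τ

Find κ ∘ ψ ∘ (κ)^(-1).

γ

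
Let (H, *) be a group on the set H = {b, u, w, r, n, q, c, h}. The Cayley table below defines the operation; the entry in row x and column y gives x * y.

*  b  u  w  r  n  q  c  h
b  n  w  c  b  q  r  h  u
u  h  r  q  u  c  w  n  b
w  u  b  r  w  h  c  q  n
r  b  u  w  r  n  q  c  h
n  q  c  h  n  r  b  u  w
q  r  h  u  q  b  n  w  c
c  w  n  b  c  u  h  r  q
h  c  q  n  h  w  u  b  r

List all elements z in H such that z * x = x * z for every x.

An element z is central iff its row equals its column in the table.
For w: w * q = c ≠ u = q * w, so w ∉ Z.
Checking each element this way leaves Z(H) = {n, r}.

{n, r}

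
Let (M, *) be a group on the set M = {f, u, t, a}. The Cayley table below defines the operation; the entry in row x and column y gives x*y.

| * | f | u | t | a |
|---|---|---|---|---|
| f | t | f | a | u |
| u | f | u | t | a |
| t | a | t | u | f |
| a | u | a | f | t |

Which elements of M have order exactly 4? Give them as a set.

{a, f}

Identity is u. Compute the order of each non-identity element by repeated multiplication:
  f: f → t → a → u  (order 4)
  t: t → u  (order 2)
  a: a → t → f → u  (order 4)
Elements of order 4: {a, f}.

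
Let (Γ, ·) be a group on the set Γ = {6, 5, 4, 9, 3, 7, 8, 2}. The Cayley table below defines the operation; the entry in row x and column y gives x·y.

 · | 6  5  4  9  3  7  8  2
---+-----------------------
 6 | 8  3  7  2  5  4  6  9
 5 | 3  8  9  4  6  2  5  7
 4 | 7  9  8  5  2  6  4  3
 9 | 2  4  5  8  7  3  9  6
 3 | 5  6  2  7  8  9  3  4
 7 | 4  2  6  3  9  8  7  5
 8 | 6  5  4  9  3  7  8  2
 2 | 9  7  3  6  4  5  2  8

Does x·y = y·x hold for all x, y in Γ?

Check whether the table is symmetric across its main diagonal.
Every entry (row x, col y) equals the entry (row y, col x), so Γ is abelian.

Yes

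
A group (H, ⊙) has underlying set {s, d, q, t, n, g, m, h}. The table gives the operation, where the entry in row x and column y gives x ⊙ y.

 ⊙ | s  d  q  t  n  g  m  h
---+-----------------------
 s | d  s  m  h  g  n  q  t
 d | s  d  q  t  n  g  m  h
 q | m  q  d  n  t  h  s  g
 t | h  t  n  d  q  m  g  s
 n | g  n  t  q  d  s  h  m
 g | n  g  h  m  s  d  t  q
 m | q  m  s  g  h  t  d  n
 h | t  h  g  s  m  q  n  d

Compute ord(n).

2

The identity element is d (its row matches the header).
n^1 = n
n^2 = n ⊙ n = d
The first power of n equal to the identity is n^2, so ord(n) = 2.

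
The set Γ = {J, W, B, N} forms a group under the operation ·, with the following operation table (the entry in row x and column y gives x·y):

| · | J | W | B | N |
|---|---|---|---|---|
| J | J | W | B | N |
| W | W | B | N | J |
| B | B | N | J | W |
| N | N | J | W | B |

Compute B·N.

Read row B, column N: B·N = W.
(Structurally, Γ here is isomorphic to the cyclic group Z_4.)

W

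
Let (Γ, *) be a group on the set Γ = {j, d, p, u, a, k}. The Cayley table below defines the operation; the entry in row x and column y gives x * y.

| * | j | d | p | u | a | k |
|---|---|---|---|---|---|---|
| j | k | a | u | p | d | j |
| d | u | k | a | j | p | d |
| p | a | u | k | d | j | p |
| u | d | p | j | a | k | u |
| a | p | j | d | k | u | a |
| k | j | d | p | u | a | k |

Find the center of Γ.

{k}

An element z is central iff its row equals its column in the table.
For p: p * a = j ≠ d = a * p, so p ∉ Z.
Checking each element this way leaves Z(Γ) = {k}.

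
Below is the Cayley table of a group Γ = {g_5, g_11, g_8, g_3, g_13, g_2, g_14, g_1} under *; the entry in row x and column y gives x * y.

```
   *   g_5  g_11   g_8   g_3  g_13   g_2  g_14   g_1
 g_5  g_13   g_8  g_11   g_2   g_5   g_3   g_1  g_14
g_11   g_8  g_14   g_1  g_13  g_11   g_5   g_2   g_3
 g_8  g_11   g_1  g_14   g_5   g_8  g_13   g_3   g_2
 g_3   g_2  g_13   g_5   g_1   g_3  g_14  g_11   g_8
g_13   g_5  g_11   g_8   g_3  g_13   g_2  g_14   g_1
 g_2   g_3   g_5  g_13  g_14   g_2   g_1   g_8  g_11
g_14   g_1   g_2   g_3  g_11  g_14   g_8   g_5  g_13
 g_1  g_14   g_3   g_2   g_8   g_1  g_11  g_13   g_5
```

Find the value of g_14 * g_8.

Read row g_14, column g_8: g_14 * g_8 = g_3.
(Structurally, Γ here is isomorphic to the cyclic group Z_8.)

g_3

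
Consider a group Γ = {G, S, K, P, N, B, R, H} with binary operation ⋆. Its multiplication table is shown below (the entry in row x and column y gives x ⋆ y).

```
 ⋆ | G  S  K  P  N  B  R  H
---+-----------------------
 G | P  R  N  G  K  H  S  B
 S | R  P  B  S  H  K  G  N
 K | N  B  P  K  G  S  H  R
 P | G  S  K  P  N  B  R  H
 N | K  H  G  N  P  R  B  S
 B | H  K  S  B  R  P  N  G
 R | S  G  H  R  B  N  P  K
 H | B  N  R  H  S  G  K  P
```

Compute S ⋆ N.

H

Read row S, column N: S ⋆ N = H.
(Structurally, Γ here is isomorphic to the elementary abelian group (Z_2)^3.)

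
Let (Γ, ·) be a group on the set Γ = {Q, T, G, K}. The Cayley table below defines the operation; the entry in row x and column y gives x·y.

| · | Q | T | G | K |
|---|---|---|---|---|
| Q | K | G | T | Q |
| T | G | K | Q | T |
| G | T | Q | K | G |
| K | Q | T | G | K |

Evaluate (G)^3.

G^1 = G
G^2 = G·G = K
G^3 = K·G = G

G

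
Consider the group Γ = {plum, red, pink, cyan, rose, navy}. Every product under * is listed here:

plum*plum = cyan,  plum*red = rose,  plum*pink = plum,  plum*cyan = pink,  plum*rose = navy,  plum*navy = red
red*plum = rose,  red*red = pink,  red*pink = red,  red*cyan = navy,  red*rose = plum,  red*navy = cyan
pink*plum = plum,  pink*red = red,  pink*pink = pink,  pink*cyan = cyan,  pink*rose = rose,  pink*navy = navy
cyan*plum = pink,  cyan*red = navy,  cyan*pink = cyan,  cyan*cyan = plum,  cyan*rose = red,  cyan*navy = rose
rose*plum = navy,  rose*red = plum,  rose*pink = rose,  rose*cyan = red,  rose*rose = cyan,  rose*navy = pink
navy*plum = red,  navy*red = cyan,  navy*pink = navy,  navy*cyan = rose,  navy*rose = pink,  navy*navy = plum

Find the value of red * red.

Read row red, column red: red * red = pink.

pink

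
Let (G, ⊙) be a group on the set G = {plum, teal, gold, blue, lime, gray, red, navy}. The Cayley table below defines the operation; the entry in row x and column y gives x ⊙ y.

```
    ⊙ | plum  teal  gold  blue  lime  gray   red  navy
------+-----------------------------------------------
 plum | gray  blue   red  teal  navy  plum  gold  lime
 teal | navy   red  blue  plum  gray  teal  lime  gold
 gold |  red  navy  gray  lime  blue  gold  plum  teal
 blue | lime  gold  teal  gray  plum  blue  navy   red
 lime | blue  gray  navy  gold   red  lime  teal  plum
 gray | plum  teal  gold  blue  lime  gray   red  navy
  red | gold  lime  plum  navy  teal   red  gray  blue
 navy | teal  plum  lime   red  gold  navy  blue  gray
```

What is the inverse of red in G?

First locate the identity: row gray matches the header, so gray is the identity.
Scan row red for gray: red ⊙ red = gray. Hence red^(-1) = red.

red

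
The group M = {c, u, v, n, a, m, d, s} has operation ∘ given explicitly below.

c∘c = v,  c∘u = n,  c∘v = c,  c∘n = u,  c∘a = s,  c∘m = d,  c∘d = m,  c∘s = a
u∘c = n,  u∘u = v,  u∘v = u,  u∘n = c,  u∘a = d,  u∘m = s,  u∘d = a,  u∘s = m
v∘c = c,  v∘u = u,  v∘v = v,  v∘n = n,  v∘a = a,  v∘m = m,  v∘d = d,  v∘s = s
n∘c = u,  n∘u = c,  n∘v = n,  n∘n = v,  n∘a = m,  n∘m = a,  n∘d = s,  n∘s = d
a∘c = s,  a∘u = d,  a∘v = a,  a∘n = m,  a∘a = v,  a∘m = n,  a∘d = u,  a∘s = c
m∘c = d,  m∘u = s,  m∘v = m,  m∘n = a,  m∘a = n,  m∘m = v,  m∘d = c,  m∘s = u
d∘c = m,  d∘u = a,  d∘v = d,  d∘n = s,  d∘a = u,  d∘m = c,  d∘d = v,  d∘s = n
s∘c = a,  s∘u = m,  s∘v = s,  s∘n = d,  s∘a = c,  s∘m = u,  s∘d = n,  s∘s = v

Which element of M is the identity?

The identity e satisfies e ∘ x = x for all x, so its row in the table reproduces the column headers.
Row v reads: c, u, v, n, a, m, d, s — exactly the header order. So v is the identity.

v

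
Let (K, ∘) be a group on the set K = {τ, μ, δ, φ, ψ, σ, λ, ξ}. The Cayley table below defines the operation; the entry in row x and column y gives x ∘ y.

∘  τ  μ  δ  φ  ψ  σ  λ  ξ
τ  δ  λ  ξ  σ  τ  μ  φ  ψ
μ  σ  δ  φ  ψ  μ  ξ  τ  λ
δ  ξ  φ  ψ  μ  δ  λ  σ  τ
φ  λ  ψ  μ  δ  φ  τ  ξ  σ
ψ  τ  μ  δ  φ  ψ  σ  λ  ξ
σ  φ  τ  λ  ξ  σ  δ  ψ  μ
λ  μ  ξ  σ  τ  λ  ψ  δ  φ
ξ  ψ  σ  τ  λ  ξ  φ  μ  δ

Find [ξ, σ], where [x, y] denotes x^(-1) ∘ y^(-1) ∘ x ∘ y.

δ

Identity is ψ; from the table ξ^(-1) = τ and σ^(-1) = λ.
τ ∘ λ = φ
φ ∘ ξ = σ
σ ∘ σ = δ
(Structurally, K here is isomorphic to the quaternion group Q_8.)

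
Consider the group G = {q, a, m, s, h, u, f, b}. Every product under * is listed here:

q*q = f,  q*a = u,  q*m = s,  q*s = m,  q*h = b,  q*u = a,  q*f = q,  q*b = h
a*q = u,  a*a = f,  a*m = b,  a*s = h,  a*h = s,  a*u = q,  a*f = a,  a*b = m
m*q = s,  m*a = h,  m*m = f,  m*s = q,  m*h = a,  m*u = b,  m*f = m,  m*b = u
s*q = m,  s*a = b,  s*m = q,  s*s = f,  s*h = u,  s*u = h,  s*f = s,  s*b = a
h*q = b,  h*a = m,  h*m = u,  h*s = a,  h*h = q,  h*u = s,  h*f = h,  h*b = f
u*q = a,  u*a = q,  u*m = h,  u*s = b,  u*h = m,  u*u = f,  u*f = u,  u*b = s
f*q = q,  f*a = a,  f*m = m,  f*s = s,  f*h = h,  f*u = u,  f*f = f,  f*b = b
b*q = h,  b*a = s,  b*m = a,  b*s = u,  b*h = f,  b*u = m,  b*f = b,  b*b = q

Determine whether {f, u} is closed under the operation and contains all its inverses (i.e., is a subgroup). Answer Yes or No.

{f, u} contains the identity f.
Checking products: every product of two elements of {f, u} (read from the table) lies in {f, u}, so the set is closed.
In a finite group, a nonempty closed subset is a subgroup. So {f, u} ≤ G.
(Structurally, G here is isomorphic to the dihedral group D_4.)

Yes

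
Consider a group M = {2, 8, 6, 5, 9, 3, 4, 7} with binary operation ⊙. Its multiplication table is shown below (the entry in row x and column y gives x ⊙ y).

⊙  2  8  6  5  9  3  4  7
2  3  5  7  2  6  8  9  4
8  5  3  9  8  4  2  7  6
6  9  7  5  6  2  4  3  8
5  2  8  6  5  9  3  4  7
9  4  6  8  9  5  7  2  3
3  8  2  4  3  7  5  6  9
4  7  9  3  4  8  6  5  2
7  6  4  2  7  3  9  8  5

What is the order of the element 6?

The identity element is 5 (its row matches the header).
6^1 = 6
6^2 = 6 ⊙ 6 = 5
The first power of 6 equal to the identity is 6^2, so ord(6) = 2.
(Structurally, M here is isomorphic to the dihedral group D_4.)

2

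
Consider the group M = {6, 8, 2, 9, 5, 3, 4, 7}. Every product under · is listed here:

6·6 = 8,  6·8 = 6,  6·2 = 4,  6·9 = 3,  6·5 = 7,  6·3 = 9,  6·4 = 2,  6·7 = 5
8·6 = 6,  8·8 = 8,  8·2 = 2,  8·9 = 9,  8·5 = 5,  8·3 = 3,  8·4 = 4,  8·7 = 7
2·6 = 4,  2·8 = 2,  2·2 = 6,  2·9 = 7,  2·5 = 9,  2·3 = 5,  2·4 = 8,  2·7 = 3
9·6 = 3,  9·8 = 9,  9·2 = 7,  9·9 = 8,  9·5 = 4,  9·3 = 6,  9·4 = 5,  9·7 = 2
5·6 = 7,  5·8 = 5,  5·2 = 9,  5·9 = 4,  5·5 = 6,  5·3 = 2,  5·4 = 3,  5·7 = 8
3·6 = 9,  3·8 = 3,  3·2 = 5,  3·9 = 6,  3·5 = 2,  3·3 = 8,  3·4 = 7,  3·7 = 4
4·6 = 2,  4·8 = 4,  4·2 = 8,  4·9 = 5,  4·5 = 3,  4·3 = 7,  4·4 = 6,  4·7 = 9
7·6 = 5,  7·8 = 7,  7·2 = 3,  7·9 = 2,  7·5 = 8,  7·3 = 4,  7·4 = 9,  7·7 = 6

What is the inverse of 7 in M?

5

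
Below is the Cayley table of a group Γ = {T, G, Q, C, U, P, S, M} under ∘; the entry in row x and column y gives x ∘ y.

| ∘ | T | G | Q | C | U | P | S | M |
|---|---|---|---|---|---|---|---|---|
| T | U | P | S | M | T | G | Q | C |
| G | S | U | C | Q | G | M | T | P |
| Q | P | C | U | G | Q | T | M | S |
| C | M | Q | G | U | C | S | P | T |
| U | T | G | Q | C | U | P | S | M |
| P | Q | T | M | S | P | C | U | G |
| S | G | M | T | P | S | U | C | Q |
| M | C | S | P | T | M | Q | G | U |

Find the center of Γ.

An element z is central iff its row equals its column in the table.
For T: T ∘ S = Q ≠ G = S ∘ T, so T ∉ Z.
Checking each element this way leaves Z(Γ) = {C, U}.

{C, U}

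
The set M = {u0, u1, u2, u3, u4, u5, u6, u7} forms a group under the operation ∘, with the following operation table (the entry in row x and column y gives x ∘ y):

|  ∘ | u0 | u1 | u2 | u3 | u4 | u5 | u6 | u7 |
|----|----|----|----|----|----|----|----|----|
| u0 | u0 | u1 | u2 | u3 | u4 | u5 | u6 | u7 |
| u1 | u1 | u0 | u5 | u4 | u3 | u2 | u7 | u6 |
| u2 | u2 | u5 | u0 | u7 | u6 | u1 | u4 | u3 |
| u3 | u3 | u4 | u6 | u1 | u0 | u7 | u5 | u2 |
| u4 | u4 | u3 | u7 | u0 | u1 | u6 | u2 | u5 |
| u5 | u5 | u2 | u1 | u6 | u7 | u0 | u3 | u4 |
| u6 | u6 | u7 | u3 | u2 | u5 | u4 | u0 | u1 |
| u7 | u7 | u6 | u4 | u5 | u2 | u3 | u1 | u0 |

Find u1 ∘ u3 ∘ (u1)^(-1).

The identity is u0. In row u1, the entry u0 sits in column u1, so u1^(-1) = u1.
u1 ∘ u3 = u4
u4 ∘ u1 = u3

u3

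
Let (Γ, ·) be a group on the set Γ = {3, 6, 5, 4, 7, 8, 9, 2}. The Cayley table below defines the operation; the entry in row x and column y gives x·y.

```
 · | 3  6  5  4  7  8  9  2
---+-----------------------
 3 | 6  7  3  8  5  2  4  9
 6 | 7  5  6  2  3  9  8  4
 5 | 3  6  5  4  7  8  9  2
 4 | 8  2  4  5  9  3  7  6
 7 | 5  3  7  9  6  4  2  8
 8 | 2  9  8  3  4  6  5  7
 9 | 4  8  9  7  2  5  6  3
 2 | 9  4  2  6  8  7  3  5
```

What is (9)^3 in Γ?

8

9^1 = 9
9^2 = 9·9 = 6
9^3 = 6·9 = 8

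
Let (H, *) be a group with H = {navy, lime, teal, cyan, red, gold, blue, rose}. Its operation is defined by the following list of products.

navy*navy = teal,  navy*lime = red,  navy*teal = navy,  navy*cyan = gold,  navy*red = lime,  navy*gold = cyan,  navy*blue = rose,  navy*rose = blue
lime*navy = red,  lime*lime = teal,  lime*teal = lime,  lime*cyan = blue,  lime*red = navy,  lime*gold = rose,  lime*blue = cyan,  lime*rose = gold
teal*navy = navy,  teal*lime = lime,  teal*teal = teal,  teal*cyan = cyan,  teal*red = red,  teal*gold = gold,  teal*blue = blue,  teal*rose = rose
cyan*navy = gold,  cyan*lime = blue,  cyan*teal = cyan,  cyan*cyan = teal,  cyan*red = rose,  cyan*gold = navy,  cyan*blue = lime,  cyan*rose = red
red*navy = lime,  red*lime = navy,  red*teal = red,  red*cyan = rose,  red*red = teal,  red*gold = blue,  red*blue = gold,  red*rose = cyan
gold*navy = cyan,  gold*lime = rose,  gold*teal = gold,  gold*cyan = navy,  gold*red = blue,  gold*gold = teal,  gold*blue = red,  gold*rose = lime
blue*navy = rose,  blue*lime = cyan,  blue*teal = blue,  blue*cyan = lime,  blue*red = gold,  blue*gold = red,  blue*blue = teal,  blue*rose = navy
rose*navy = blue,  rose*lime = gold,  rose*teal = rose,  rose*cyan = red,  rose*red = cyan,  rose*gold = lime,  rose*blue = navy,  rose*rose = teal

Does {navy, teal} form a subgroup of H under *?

Yes

{navy, teal} contains the identity teal.
Checking products: every product of two elements of {navy, teal} (read from the table) lies in {navy, teal}, so the set is closed.
In a finite group, a nonempty closed subset is a subgroup. So {navy, teal} ≤ H.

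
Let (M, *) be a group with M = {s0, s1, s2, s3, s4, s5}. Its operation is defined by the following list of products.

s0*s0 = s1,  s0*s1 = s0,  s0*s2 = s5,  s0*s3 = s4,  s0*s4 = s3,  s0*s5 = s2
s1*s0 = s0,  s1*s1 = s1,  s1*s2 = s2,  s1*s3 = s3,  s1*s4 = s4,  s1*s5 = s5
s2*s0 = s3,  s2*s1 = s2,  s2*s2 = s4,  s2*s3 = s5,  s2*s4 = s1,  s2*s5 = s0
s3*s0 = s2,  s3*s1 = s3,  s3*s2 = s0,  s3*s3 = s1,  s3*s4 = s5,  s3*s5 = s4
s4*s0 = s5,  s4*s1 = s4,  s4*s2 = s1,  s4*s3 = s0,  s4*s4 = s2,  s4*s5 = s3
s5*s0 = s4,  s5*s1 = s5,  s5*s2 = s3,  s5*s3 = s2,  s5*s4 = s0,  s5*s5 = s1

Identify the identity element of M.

s1

The identity e satisfies e * x = x for all x, so its row in the table reproduces the column headers.
Row s1 reads: s0, s1, s2, s3, s4, s5 — exactly the header order. So s1 is the identity.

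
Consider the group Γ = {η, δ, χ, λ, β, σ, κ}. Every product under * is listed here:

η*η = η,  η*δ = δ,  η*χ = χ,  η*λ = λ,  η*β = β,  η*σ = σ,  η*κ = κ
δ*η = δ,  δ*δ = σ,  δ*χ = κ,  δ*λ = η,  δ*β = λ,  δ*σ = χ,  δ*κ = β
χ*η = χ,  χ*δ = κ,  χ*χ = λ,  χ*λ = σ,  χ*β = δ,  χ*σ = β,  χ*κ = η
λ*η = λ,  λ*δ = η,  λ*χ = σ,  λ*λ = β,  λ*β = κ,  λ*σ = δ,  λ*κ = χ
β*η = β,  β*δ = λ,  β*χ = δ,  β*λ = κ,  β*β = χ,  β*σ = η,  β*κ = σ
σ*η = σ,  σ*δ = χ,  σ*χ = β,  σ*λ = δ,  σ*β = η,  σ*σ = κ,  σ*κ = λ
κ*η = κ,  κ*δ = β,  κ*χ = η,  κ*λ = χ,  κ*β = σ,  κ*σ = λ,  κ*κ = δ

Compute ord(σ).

The identity element is η (its row matches the header).
σ^1 = σ
σ^2 = σ*σ = κ
σ^3 = κ*σ = λ
σ^4 = λ*σ = δ
σ^5 = δ*σ = χ
σ^6 = χ*σ = β
σ^7 = β*σ = η
The first power of σ equal to the identity is σ^7, so ord(σ) = 7.

7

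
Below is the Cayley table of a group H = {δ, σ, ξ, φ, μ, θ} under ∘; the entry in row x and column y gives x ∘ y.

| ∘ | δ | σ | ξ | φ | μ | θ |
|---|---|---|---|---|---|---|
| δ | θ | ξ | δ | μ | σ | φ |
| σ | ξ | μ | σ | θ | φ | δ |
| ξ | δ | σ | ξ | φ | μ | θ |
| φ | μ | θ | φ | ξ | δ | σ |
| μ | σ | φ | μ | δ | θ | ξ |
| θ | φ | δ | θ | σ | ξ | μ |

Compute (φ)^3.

φ

φ^1 = φ
φ^2 = φ ∘ φ = ξ
φ^3 = ξ ∘ φ = φ
(Structurally, H here is isomorphic to the cyclic group Z_6.)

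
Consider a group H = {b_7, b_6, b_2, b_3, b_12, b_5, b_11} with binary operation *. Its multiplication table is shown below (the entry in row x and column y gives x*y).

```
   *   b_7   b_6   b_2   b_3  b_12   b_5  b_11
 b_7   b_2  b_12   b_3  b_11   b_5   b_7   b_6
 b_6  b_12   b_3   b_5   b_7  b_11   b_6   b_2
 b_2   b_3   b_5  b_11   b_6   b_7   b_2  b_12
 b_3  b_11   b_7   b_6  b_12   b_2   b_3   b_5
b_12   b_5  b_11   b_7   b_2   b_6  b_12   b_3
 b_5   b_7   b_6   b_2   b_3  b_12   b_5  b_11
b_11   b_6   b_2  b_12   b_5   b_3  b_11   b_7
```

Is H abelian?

Check whether the table is symmetric across its main diagonal.
Every entry (row x, col y) equals the entry (row y, col x), so H is abelian.

Yes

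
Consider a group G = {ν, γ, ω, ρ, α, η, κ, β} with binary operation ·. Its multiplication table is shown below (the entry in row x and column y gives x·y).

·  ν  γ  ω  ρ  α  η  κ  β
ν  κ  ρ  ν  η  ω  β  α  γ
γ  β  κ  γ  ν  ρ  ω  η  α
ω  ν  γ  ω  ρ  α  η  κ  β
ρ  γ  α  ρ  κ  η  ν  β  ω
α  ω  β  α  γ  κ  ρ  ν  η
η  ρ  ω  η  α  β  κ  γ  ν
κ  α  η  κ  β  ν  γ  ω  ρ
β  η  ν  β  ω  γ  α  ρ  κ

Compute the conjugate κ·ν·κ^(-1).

The identity is ω. In row κ, the entry ω sits in column κ, so κ^(-1) = κ.
κ·ν = α
α·κ = ν

ν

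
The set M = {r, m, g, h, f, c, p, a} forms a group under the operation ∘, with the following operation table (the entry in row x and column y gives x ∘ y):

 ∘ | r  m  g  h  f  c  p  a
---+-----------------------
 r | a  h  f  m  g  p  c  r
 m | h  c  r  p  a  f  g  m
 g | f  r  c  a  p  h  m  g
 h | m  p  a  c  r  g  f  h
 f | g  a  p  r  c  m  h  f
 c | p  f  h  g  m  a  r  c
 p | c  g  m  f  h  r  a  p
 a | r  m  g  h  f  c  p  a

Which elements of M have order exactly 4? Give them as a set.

Identity is a. Compute the order of each non-identity element by repeated multiplication:
  r: r → a  (order 2)
  m: m → c → f → a  (order 4)
  g: g → c → h → a  (order 4)
  h: h → c → g → a  (order 4)
  f: f → c → m → a  (order 4)
  c: c → a  (order 2)
  p: p → a  (order 2)
Elements of order 4: {f, g, h, m}.

{f, g, h, m}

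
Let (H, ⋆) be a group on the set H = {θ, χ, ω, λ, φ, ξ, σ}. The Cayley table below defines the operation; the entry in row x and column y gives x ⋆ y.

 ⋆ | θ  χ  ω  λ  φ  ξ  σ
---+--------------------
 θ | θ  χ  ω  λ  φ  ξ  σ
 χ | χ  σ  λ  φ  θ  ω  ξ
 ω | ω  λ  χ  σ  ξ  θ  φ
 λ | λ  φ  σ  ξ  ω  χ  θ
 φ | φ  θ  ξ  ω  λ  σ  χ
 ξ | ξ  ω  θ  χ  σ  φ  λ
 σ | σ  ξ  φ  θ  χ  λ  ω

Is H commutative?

Yes

Check whether the table is symmetric across its main diagonal.
Every entry (row x, col y) equals the entry (row y, col x), so H is abelian.
(In fact H ≅ the cyclic group Z_7.)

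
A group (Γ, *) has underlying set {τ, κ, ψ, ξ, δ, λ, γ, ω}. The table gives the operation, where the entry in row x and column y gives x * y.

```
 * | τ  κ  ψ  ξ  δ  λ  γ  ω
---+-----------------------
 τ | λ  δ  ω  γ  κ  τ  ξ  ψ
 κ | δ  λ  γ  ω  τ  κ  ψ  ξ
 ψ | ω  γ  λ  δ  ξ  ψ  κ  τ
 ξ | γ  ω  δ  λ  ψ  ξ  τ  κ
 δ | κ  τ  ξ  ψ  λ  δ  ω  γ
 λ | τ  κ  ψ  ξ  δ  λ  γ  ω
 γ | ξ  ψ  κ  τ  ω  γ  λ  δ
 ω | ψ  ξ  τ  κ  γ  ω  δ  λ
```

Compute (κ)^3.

κ

κ^1 = κ
κ^2 = κ * κ = λ
κ^3 = λ * κ = κ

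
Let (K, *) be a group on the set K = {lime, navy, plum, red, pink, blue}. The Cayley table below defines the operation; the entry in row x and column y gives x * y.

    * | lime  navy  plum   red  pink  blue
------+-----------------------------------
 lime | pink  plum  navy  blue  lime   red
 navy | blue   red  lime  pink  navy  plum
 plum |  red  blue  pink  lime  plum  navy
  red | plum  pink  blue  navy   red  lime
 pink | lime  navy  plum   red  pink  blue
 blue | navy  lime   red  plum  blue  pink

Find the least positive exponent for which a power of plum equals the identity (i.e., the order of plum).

The identity element is pink (its row matches the header).
plum^1 = plum
plum^2 = plum * plum = pink
The first power of plum equal to the identity is plum^2, so ord(plum) = 2.

2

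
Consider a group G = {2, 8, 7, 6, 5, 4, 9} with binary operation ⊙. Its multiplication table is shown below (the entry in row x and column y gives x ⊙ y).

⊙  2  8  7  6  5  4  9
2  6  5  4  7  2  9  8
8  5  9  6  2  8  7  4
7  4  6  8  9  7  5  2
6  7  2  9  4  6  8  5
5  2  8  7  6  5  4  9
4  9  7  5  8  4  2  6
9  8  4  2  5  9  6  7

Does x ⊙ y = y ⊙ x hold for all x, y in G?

Yes

Check whether the table is symmetric across its main diagonal.
Every entry (row x, col y) equals the entry (row y, col x), so G is abelian.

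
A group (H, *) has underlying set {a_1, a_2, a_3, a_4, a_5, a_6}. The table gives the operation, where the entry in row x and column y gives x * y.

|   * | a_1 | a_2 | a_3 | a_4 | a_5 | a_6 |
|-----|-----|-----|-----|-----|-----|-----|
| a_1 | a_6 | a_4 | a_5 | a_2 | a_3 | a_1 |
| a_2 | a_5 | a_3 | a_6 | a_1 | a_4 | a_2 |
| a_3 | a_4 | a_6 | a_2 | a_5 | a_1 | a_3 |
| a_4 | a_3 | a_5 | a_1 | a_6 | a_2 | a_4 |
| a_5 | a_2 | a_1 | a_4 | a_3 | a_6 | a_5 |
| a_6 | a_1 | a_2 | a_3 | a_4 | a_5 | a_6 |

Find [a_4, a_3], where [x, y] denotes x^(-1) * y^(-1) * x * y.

Identity is a_6; from the table a_4^(-1) = a_4 and a_3^(-1) = a_2.
a_4 * a_2 = a_5
a_5 * a_4 = a_3
a_3 * a_3 = a_2
(Structurally, H here is isomorphic to the symmetric group S_3.)

a_2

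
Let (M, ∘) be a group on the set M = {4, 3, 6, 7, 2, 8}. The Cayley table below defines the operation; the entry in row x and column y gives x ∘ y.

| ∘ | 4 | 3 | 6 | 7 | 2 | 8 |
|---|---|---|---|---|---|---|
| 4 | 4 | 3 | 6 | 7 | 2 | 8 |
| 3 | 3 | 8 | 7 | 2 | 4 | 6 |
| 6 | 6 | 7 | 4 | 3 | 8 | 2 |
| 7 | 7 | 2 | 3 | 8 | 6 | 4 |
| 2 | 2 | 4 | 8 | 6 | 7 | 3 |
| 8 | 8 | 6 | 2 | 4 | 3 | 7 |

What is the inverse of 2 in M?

First locate the identity: row 4 matches the header, so 4 is the identity.
Scan row 2 for 4: 2 ∘ 3 = 4. Hence 2^(-1) = 3.

3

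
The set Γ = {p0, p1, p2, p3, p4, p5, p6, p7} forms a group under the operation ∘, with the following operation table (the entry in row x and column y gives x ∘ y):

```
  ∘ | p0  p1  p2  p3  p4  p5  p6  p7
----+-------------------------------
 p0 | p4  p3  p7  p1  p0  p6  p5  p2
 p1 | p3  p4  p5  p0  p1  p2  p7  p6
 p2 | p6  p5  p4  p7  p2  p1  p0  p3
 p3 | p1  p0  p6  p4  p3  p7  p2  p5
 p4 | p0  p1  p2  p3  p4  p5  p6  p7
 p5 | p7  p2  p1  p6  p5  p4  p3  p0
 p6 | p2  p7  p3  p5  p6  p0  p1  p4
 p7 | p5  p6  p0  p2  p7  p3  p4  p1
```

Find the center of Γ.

{p1, p4}

An element z is central iff its row equals its column in the table.
For p7: p7 ∘ p0 = p5 ≠ p2 = p0 ∘ p7, so p7 ∉ Z.
Checking each element this way leaves Z(Γ) = {p1, p4}.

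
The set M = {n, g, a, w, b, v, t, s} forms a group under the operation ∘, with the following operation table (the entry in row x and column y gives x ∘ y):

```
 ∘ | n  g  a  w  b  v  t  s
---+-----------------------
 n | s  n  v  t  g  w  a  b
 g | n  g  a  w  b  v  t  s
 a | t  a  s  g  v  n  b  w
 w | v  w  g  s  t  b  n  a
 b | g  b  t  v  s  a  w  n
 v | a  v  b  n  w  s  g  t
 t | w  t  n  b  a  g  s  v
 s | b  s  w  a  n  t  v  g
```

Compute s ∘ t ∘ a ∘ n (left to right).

s ∘ t = v
v ∘ a = b
b ∘ n = g
(Structurally, M here is isomorphic to the quaternion group Q_8.)

g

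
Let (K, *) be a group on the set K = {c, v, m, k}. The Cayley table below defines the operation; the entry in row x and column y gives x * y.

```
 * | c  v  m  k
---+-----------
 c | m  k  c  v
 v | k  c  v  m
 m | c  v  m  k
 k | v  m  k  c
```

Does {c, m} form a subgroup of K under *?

Yes

{c, m} contains the identity m.
Checking products: every product of two elements of {c, m} (read from the table) lies in {c, m}, so the set is closed.
In a finite group, a nonempty closed subset is a subgroup. So {c, m} ≤ K.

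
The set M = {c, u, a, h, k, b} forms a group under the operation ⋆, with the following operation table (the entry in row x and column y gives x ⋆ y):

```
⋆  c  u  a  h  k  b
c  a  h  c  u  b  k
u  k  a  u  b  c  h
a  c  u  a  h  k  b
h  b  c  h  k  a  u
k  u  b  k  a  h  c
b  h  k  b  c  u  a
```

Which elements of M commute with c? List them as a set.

Compare row c with column c entry by entry.
h ⋆ c = b but c ⋆ h = u, so h does not.
Collecting the elements that commute with c: C(c) = {a, c}.
(Structurally, M here is isomorphic to the symmetric group S_3.)

{a, c}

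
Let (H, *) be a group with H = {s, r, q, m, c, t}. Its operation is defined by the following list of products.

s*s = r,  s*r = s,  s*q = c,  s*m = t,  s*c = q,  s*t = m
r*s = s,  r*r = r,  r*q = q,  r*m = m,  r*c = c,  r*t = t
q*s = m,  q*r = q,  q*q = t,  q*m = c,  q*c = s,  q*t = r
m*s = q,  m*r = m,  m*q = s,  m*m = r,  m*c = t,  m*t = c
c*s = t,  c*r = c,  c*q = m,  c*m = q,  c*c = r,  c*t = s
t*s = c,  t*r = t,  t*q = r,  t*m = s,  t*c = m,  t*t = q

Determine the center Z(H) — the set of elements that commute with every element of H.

An element z is central iff its row equals its column in the table.
For s: s*q = c ≠ m = q*s, so s ∉ Z.
Checking each element this way leaves Z(H) = {r}.

{r}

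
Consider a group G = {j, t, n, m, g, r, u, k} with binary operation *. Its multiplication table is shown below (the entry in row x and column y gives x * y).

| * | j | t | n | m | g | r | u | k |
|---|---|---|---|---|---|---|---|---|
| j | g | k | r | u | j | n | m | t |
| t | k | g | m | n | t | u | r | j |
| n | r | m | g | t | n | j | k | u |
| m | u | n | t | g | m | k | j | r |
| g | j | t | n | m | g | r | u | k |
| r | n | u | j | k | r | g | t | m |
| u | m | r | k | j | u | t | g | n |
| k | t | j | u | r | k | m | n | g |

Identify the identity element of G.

g

The identity e satisfies e * x = x for all x, so its row in the table reproduces the column headers.
Row g reads: j, t, n, m, g, r, u, k — exactly the header order. So g is the identity.
(Structurally, G here is isomorphic to the elementary abelian group (Z_2)^3.)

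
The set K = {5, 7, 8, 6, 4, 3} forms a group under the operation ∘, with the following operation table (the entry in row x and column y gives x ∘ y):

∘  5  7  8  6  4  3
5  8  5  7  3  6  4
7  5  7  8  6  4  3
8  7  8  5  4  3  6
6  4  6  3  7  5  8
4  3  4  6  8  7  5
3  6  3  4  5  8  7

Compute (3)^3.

3^1 = 3
3^2 = 3 ∘ 3 = 7
3^3 = 7 ∘ 3 = 3

3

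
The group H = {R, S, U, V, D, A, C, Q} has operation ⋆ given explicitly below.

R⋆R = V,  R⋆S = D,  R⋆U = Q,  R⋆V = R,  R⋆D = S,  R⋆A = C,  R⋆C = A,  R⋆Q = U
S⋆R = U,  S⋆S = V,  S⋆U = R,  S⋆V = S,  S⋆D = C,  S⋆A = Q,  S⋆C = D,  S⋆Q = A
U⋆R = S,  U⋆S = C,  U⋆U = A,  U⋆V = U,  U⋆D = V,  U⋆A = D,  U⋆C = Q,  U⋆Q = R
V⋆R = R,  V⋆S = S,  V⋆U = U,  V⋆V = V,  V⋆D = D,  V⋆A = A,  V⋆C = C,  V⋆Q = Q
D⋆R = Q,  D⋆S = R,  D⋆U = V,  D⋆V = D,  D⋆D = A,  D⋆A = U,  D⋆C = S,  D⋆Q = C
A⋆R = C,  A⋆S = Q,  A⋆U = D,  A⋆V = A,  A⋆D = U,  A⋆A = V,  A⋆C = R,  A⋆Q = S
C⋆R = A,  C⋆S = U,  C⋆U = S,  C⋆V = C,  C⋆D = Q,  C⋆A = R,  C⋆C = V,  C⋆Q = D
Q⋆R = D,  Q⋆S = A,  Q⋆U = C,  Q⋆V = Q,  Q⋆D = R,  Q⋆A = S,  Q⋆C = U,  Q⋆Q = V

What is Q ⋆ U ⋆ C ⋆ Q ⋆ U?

C

Q ⋆ U = C
C ⋆ C = V
V ⋆ Q = Q
Q ⋆ U = C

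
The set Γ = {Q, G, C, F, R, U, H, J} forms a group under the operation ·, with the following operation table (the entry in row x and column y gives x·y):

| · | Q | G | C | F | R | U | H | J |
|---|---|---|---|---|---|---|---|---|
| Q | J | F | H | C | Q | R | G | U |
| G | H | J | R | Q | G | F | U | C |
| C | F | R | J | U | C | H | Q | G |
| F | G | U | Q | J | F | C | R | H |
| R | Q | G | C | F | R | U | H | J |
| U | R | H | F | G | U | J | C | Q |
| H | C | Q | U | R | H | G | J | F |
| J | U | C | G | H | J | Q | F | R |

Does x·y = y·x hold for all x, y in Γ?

No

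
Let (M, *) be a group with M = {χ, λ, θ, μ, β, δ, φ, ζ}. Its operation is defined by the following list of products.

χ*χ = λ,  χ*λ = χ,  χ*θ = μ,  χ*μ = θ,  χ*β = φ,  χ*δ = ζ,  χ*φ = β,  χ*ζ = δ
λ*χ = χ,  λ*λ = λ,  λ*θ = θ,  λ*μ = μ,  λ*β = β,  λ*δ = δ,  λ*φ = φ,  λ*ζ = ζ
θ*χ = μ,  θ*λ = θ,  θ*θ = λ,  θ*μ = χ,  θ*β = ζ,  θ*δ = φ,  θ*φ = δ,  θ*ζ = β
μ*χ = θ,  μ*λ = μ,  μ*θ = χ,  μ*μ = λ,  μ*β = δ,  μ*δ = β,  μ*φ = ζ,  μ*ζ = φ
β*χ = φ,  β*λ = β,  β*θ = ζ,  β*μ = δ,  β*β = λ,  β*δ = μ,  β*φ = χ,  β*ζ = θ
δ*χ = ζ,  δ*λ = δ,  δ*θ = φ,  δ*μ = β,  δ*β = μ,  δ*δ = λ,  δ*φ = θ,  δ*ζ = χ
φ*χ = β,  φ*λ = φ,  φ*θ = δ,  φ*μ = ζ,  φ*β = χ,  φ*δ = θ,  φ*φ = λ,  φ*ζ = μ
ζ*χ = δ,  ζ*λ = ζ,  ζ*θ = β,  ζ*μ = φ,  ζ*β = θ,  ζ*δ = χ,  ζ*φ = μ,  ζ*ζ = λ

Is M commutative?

Yes

Check whether the table is symmetric across its main diagonal.
Every entry (row x, col y) equals the entry (row y, col x), so M is abelian.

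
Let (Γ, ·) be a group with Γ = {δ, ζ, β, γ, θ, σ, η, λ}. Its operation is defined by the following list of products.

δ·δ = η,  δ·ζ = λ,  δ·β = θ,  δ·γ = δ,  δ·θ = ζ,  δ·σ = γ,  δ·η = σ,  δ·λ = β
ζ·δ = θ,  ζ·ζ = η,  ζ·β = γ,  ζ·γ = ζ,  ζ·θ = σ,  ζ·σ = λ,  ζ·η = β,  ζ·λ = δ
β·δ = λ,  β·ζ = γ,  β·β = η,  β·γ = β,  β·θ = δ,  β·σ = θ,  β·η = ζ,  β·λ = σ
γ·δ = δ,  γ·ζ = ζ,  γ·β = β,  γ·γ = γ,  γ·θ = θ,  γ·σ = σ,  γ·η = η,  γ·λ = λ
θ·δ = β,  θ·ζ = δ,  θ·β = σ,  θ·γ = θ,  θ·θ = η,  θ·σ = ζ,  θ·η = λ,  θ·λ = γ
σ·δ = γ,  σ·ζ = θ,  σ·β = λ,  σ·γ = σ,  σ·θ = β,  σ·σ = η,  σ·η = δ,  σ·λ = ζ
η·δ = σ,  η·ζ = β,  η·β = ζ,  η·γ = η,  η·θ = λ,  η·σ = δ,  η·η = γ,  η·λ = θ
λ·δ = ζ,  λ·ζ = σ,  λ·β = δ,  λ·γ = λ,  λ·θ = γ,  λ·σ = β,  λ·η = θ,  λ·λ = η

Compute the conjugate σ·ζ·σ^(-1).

The identity is γ. In row σ, the entry γ sits in column δ, so σ^(-1) = δ.
σ·ζ = θ
θ·δ = β
(Structurally, Γ here is isomorphic to the quaternion group Q_8.)

β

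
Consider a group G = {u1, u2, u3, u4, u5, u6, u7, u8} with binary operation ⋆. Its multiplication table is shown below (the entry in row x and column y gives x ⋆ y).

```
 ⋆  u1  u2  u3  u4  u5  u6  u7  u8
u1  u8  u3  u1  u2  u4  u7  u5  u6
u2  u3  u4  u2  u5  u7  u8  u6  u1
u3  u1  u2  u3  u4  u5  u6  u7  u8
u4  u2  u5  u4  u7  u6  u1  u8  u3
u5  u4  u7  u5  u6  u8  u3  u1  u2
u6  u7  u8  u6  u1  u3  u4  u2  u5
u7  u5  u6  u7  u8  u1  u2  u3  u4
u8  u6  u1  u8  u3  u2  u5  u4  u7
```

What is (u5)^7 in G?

u6

u5^1 = u5
u5^2 = u5 ⋆ u5 = u8
u5^3 = u8 ⋆ u5 = u2
u5^4 = u2 ⋆ u5 = u7
u5^5 = u7 ⋆ u5 = u1
u5^6 = u1 ⋆ u5 = u4
u5^7 = u4 ⋆ u5 = u6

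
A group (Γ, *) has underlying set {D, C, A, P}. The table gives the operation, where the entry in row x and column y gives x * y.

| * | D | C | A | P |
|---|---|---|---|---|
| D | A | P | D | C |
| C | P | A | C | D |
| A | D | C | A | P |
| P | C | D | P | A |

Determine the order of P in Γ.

2

The identity element is A (its row matches the header).
P^1 = P
P^2 = P * P = A
The first power of P equal to the identity is P^2, so ord(P) = 2.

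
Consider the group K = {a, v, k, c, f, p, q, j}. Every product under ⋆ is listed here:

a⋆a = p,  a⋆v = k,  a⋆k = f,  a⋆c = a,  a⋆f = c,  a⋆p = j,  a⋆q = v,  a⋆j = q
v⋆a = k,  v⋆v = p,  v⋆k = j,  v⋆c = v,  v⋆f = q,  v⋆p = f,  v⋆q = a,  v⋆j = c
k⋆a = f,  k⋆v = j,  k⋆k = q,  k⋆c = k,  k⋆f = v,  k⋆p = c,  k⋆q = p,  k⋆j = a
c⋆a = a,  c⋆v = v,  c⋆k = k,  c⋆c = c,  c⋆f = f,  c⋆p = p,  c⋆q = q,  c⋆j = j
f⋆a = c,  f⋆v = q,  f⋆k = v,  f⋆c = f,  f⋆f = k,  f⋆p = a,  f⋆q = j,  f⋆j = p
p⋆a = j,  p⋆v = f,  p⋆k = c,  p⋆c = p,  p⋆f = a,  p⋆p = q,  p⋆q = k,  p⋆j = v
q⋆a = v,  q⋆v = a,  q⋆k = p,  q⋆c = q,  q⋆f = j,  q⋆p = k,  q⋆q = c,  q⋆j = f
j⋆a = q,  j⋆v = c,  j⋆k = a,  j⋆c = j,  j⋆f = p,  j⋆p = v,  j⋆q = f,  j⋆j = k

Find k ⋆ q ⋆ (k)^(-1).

The identity is c. In row k, the entry c sits in column p, so k^(-1) = p.
k ⋆ q = p
p ⋆ p = q

q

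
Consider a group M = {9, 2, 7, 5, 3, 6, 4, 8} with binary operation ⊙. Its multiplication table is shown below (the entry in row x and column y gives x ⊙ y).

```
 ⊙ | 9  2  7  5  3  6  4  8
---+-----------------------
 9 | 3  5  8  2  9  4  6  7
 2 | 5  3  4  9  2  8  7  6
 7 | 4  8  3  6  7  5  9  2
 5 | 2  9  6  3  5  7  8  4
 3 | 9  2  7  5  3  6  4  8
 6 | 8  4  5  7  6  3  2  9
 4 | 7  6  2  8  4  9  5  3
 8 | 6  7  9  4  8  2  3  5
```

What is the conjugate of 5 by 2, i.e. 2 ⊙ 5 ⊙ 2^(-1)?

5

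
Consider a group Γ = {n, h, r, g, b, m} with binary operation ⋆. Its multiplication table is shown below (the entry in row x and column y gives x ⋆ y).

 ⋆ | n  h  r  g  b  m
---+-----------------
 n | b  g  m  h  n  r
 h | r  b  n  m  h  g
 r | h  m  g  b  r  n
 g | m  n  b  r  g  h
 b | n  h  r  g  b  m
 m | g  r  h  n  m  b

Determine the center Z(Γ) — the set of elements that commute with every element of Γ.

An element z is central iff its row equals its column in the table.
For m: m ⋆ g = n ≠ h = g ⋆ m, so m ∉ Z.
Checking each element this way leaves Z(Γ) = {b}.

{b}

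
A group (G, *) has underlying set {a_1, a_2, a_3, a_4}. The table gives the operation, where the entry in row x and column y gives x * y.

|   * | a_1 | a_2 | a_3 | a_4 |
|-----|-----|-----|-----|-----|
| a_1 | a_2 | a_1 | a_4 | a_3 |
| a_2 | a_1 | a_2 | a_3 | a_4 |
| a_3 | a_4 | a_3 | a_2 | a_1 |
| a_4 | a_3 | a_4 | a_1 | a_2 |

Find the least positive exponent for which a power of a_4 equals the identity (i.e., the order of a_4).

2

The identity element is a_2 (its row matches the header).
a_4^1 = a_4
a_4^2 = a_4 * a_4 = a_2
The first power of a_4 equal to the identity is a_4^2, so ord(a_4) = 2.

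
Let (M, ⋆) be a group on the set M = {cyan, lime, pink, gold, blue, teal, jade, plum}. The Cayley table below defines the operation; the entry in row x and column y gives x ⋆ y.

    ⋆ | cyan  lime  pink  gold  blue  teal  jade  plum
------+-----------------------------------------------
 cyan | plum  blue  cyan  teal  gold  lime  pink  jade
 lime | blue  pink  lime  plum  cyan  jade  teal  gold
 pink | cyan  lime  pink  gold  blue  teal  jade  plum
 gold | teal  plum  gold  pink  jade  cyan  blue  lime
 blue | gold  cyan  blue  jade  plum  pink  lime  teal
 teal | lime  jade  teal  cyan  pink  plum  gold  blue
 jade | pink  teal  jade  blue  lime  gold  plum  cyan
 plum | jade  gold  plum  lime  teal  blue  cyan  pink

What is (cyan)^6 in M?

plum

cyan^1 = cyan
cyan^2 = cyan ⋆ cyan = plum
cyan^3 = plum ⋆ cyan = jade
cyan^4 = jade ⋆ cyan = pink
cyan^5 = pink ⋆ cyan = cyan
cyan^6 = cyan ⋆ cyan = plum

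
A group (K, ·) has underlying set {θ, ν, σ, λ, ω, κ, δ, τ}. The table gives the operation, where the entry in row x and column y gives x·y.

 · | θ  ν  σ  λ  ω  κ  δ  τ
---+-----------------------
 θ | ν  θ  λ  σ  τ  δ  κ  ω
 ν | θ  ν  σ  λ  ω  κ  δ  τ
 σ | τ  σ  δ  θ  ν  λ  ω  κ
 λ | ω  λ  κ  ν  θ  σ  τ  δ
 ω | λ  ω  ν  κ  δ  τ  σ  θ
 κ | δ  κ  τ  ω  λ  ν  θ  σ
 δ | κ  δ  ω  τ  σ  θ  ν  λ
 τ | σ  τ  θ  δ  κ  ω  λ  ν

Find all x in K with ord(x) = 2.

Identity is ν. Compute the order of each non-identity element by repeated multiplication:
  θ: θ → ν  (order 2)
  σ: σ → δ → ω → ν  (order 4)
  λ: λ → ν  (order 2)
  ω: ω → δ → σ → ν  (order 4)
  κ: κ → ν  (order 2)
  δ: δ → ν  (order 2)
  τ: τ → ν  (order 2)
Elements of order 2: {δ, θ, κ, λ, τ}.

{δ, θ, κ, λ, τ}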